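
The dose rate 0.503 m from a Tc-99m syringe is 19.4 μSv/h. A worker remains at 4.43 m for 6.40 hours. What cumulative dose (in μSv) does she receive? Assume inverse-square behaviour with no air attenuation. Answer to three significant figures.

By the inverse-square law, rate at 4.43 m:
19.4 × (0.503/4.43)² = 19.4 × 0.01289 = 0.2501 μSv/h.
Dose = rate × time = 0.2501 μSv/h × 6.400 h = 1.601 μSv.

1.60 μSv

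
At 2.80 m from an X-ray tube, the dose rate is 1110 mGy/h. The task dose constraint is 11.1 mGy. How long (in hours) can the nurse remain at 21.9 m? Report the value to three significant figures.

0.612 h

Intensity scales as (d₁/d₂)², so rate at 21.9 m:
1110 × (2.80/21.9)² = 1110 × 0.01635 = 18.15 mGy/h.
Stay time = 11.1 mGy ÷ 18.15 mGy/h = 0.6116 h.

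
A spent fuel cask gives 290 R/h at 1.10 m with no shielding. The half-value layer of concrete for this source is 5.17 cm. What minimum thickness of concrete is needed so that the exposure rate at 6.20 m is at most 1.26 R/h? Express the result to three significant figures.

At 6.20 m, distance alone gives (1.10/6.20)² = 0.03148, so 290 × 0.03148 = 9.129 R/h.
Further attenuation needed: 9.129/1.26 = 7.245.
n = log₂(7.245) = 2.857 half-value layers.
Thickness = 2.857 × 5.17 cm = 14.77 cm.

14.8 cm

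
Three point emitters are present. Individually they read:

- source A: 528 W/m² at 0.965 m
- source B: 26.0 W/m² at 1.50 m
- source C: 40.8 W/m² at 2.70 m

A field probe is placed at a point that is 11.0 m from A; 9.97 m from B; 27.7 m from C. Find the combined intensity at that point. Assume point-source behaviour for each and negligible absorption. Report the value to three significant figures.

By superposition, sum each source's inverse-square contribution:
A: 528 × (0.965/11.0)² = 4.064 W/m²
B: 26.0 × (1.50/9.97)² = 0.5885 W/m²
C: 40.8 × (2.70/27.7)² = 0.3876 W/m²
Total = 4.064 + 0.5885 + 0.3876 = 5.040 W/m².

5.04 W/m²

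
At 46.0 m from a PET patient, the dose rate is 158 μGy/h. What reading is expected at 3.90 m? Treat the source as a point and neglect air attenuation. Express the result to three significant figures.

22000 μGy/h

By the inverse-square law, the rate at 3.90 m is
158 × (46.0/3.90)² = 158 × 139.1 = 21980 μGy/h.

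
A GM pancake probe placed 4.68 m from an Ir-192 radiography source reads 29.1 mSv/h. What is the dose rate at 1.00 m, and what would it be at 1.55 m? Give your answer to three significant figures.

637 mSv/h; 265 mSv/h

Applying the 1/r² law,
At 1.00 m: 29.1 × (4.68/1.00)² = 29.1 × 21.90 = 637.3 mSv/h
At 1.55 m: 637.3 × (1.00/1.55)² = 637.3 × 0.4162 = 265.2 mSv/h.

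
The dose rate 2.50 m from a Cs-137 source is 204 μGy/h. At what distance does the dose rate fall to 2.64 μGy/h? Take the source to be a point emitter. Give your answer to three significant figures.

22.0 m

Since intensity falls as 1/r², d₂ = d₁·√(I₁/I₂).
I₁/I₂ = 204/2.64 = 77.27, so d₂ = 2.50 × √77.27 = 21.98 m.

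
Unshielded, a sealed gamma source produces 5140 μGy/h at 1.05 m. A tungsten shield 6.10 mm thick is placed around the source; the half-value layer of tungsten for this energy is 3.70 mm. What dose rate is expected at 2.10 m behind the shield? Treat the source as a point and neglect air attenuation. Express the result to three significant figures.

410 μGy/h

Distance alone: 5140 × (1.05/2.10)² = 5140 × 0.2500 = 1285 μGy/h.
Shield: 6.10/3.70 = 1.649 half-value layers → attenuation 2^(−1.649) = 0.3189.
Combined: 1285 × 0.3189 = 409.8 μGy/h.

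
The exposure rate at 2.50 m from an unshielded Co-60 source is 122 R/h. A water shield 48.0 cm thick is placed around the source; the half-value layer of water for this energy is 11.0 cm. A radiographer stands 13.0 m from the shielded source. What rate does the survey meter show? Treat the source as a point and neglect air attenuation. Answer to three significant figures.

0.219 R/h

Distance alone: (2.50/13.0)² = 0.03698, so 122 × 0.03698 = 4.512 R/h.
Shield: 48.0/11.0 = 4.364 half-value layers → attenuation 2^(−4.364) = 0.04856.
Combined: 4.512 × 0.04856 = 0.2191 R/h.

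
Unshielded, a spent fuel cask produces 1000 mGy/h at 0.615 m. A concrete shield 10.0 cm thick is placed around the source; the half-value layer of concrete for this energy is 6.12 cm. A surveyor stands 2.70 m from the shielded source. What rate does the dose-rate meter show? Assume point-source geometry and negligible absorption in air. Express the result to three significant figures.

16.7 mGy/h

Distance alone: 1000 × (0.615/2.70)² = 1000 × 0.05188 = 51.88 mGy/h.
Shield: 10.0/6.12 = 1.634 half-value layers → attenuation 2^(−1.634) = 0.3222.
Combined: 51.88 × 0.3222 = 16.72 mGy/h.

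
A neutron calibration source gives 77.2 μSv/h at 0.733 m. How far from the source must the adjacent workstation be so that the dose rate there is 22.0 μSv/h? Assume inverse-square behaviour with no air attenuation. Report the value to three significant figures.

Using I₁d₁² = I₂d₂², d₂ = d₁·√(I₁/I₂).
I₁/I₂ = 77.2/22.0 = 3.509, so d₂ = 0.733 × √3.509 = 1.373 m.

1.37 m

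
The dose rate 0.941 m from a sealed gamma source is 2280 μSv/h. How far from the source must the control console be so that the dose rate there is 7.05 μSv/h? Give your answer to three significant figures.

Using I₁d₁² = I₂d₂², d₂ = d₁·√(I₁/I₂).
I₁/I₂ = 2280/7.05 = 323.4, so d₂ = 0.941 × √323.4 = 16.92 m.

16.9 m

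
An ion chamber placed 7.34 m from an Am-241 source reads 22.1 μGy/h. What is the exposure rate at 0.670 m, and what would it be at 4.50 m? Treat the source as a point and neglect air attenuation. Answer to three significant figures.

2650 μGy/h; 58.8 μGy/h

Using I₁d₁² = I₂d₂²,
At 0.670 m: (7.34/0.670)² = 120.0, so 22.1 × 120.0 = 2652 μGy/h
At 4.50 m: (0.670/4.50)² = 0.02217, so 2652 × 0.02217 = 58.79 μGy/h.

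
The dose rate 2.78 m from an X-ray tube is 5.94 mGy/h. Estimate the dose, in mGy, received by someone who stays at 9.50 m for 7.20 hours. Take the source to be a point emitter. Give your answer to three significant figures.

Applying the 1/r² law, rate at 9.50 m:
(2.78/9.50)² = 0.08563, so 5.94 × 0.08563 = 0.5086 mGy/h.
Dose = rate × time = 0.5086 mGy/h × 7.200 h = 3.662 mGy.

3.66 mGy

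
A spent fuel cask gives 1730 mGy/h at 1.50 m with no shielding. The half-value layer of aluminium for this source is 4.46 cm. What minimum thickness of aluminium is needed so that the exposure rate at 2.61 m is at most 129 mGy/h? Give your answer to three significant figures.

At 2.61 m, distance alone gives (1.50/2.61)² = 0.3303, so 1730 × 0.3303 = 571.4 mGy/h.
Further attenuation needed: 571.4/129 = 4.429.
n = log₂(4.429) = 2.147 half-value layers.
Thickness = 2.147 × 4.46 cm = 9.576 cm.

9.58 cm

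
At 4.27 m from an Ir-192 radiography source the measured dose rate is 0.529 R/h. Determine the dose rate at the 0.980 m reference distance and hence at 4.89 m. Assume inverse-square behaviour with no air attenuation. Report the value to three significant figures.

Intensity scales as (d₁/d₂)², so
At 0.980 m: 0.529 × (4.27/0.980)² = 0.529 × 18.98 = 10.04 R/h
At 4.89 m: 10.04 × (0.980/4.89)² = 10.04 × 0.04016 = 0.4032 R/h.

10.0 R/h; 0.403 R/h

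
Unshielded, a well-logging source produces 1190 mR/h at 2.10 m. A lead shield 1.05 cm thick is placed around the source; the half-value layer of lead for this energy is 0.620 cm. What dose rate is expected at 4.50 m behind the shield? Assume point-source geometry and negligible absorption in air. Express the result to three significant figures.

Distance alone: 1190 × (2.10/4.50)² = 1190 × 0.2178 = 259.2 mR/h.
Shield: 1.05/0.620 = 1.694 half-value layers → attenuation 2^(−1.694) = 0.3091.
Combined: 259.2 × 0.3091 = 80.12 mR/h.

80.1 mR/h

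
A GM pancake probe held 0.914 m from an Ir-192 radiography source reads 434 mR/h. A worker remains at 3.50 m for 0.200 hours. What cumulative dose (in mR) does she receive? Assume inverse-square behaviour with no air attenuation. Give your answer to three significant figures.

5.92 mR

By the inverse-square law, rate at 3.50 m:
(0.914/3.50)² = 0.06820, so 434 × 0.06820 = 29.60 mR/h.
Dose = rate × time = 29.60 mR/h × 0.2000 h = 5.920 mR.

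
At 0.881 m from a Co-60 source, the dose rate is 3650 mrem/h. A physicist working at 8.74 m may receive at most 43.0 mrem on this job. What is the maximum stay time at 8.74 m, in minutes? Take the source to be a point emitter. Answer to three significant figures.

69.6 min

By the inverse-square law, rate at 8.74 m:
(0.881/8.74)² = 0.01016, so 3650 × 0.01016 = 37.08 mrem/h.
Stay time = 43.0 mrem ÷ 37.08 mrem/h = 1.160 h = 69.60 min.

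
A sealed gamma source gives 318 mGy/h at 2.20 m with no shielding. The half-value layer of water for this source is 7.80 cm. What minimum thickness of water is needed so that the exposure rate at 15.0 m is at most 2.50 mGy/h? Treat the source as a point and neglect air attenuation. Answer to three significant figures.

11.3 cm

At 15.0 m, distance alone gives (2.20/15.0)² = 0.02151, so 318 × 0.02151 = 6.840 mGy/h.
Further attenuation needed: 6.840/2.50 = 2.736.
n = log₂(2.736) = 1.452 half-value layers.
Thickness = 1.452 × 7.80 cm = 11.33 cm.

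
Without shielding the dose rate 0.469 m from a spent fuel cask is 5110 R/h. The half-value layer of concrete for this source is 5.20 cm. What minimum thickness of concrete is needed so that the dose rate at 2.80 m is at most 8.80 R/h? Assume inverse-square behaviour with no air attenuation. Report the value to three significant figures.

20.9 cm

At 2.80 m, distance alone gives (0.469/2.80)² = 0.02806, so 5110 × 0.02806 = 143.4 R/h.
Further attenuation needed: 143.4/8.80 = 16.30.
n = log₂(16.30) = 4.027 half-value layers.
Thickness = 4.027 × 5.20 cm = 20.94 cm.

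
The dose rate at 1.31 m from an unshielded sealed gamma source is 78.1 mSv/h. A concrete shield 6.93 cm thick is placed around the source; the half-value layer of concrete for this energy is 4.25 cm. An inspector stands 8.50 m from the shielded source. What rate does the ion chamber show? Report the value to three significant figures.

Distance alone: 78.1 × (1.31/8.50)² = 78.1 × 0.02375 = 1.855 mSv/h.
Shield: 6.93/4.25 = 1.631 half-value layers → attenuation 2^(−1.631) = 0.3229.
Combined: 1.855 × 0.3229 = 0.5990 mSv/h.

0.599 mSv/h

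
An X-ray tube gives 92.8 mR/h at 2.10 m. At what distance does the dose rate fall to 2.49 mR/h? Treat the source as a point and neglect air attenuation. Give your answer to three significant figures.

Since intensity falls as 1/r², d₂ = d₁·√(I₁/I₂).
I₁/I₂ = 92.8/2.49 = 37.27, so d₂ = 2.10 × √37.27 = 12.82 m.

12.8 m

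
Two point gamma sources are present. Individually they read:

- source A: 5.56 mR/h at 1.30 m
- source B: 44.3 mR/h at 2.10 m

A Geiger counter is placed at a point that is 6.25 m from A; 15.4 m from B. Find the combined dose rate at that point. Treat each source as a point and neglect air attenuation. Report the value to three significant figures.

By superposition, sum each source's inverse-square contribution:
A: 5.56 × (1.30/6.25)² = 0.2405 mR/h
B: 44.3 × (2.10/15.4)² = 0.8238 mR/h
Total = 0.2405 + 0.8238 = 1.064 mR/h.

1.06 mR/h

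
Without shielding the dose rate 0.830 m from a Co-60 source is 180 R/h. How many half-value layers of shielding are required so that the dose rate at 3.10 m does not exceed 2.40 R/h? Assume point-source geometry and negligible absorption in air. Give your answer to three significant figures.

At 3.10 m, distance alone gives (0.830/3.10)² = 0.07169, so 180 × 0.07169 = 12.90 R/h.
Further attenuation needed: 12.90/2.40 = 5.375.
n = log₂(5.375) = 2.426 half-value layers.

2.43 half-value layers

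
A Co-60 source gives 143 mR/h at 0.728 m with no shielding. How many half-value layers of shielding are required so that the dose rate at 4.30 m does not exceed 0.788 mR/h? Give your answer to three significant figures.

2.38 half-value layers

At 4.30 m, distance alone gives 143 × (0.728/4.30)² = 143 × 0.02866 = 4.098 mR/h.
Further attenuation needed: 4.098/0.788 = 5.201.
n = log₂(5.201) = 2.379 half-value layers.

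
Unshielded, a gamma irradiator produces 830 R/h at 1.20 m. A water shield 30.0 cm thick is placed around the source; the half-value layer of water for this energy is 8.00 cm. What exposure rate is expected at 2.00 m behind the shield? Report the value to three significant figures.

Distance alone: (1.20/2.00)² = 0.3600, so 830 × 0.3600 = 298.8 R/h.
Shield: 30.0/8.00 = 3.750 half-value layers → attenuation 2^(−3.750) = 0.07433.
Combined: 298.8 × 0.07433 = 22.21 R/h.

22.2 R/h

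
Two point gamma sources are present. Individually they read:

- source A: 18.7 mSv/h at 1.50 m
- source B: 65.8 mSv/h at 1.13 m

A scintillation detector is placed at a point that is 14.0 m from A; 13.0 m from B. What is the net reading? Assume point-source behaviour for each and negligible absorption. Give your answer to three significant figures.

0.712 mSv/h

By superposition, sum each source's inverse-square contribution:
A: 18.7 × (1.50/14.0)² = 0.2147 mSv/h
B: 65.8 × (1.13/13.0)² = 0.4972 mSv/h
Total = 0.2147 + 0.4972 = 0.7119 mSv/h.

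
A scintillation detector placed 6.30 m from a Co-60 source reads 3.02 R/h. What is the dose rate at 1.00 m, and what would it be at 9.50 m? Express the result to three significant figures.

120 R/h; 1.33 R/h

Applying the 1/r² law,
At 1.00 m: 3.02 × (6.30/1.00)² = 3.02 × 39.69 = 119.9 R/h
At 9.50 m: 119.9 × (1.00/9.50)² = 119.9 × 0.01108 = 1.328 R/h.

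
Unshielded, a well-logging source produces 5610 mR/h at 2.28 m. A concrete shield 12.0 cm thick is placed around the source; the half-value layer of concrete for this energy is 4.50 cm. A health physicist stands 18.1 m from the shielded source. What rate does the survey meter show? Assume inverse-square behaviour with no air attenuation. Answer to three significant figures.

14.0 mR/h

Distance alone: (2.28/18.1)² = 0.01587, so 5610 × 0.01587 = 89.03 mR/h.
Shield: 12.0/4.50 = 2.667 half-value layers → attenuation 2^(−2.667) = 0.1575.
Combined: 89.03 × 0.1575 = 14.02 mR/h.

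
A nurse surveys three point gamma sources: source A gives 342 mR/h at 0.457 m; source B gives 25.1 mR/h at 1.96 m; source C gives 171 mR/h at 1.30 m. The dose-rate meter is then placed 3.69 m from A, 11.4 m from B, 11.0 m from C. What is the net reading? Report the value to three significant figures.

8.38 mR/h

Each source contributes Iᵢ·(dᵢ/rᵢ)²; contributions add.
A: 342 × (0.457/3.69)² = 5.246 mR/h
B: 25.1 × (1.96/11.4)² = 0.7420 mR/h
C: 171 × (1.30/11.0)² = 2.388 mR/h
Total = 5.246 + 0.7420 + 2.388 = 8.376 mR/h.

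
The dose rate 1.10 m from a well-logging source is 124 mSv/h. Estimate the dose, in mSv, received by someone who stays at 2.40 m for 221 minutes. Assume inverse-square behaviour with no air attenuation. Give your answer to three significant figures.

Intensity scales as (d₁/d₂)², so rate at 2.40 m:
(1.10/2.40)² = 0.2101, so 124 × 0.2101 = 26.05 mSv/h.
Dose = rate × time = 26.05 mSv/h × 3.683 h = 95.94 mSv.

95.9 mSv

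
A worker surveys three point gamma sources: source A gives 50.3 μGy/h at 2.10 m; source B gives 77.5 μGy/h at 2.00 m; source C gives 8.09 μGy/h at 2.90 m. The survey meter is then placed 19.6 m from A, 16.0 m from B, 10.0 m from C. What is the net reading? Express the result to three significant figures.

2.47 μGy/h

By superposition, sum each source's inverse-square contribution:
A: 50.3 × (2.10/19.6)² = 0.5774 μGy/h
B: 77.5 × (2.00/16.0)² = 1.211 μGy/h
C: 8.09 × (2.90/10.0)² = 0.6804 μGy/h
Total = 0.5774 + 1.211 + 0.6804 = 2.469 μGy/h.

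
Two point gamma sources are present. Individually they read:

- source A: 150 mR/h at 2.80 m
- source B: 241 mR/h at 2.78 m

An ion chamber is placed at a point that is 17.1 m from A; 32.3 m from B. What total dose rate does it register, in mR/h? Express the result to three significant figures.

5.81 mR/h

Each source contributes Iᵢ·(dᵢ/rᵢ)²; contributions add.
A: 150 × (2.80/17.1)² = 4.022 mR/h
B: 241 × (2.78/32.3)² = 1.785 mR/h
Total = 4.022 + 1.785 = 5.807 mR/h.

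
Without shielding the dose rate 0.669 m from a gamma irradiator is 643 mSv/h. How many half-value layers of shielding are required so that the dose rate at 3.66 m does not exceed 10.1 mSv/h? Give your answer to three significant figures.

At 3.66 m, distance alone gives 643 × (0.669/3.66)² = 643 × 0.03341 = 21.48 mSv/h.
Further attenuation needed: 21.48/10.1 = 2.127.
n = log₂(2.127) = 1.089 half-value layers.

1.09 half-value layers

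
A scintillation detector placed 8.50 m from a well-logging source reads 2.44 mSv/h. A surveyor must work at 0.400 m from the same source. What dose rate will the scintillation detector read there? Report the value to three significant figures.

1100 mSv/h

Using I₁d₁² = I₂d₂², scaling from 8.50 m to 0.400 m:
2.44 × (8.50/0.400)² = 2.44 × 451.6 = 1102 mSv/h.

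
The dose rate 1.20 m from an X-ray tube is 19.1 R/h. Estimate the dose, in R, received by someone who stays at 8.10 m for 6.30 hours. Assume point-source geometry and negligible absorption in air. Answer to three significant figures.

Using I₁d₁² = I₂d₂², rate at 8.10 m:
19.1 × (1.20/8.10)² = 19.1 × 0.02195 = 0.4192 R/h.
Dose = rate × time = 0.4192 R/h × 6.300 h = 2.641 R.

2.64 R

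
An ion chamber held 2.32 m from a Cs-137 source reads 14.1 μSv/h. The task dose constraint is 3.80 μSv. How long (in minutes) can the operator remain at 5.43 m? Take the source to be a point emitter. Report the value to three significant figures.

Since intensity falls as 1/r², rate at 5.43 m:
14.1 × (2.32/5.43)² = 14.1 × 0.1825 = 2.573 μSv/h.
Stay time = 3.80 μSv ÷ 2.573 μSv/h = 1.477 h = 88.62 min.

88.6 min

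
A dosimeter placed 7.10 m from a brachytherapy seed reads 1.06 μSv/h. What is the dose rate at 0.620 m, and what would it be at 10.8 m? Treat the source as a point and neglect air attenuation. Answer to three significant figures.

Applying the 1/r² law,
At 0.620 m: (7.10/0.620)² = 131.1, so 1.06 × 131.1 = 139.0 μSv/h
At 10.8 m: 139.0 × (0.620/10.8)² = 139.0 × 0.003296 = 0.4581 μSv/h.

139 μSv/h; 0.458 μSv/h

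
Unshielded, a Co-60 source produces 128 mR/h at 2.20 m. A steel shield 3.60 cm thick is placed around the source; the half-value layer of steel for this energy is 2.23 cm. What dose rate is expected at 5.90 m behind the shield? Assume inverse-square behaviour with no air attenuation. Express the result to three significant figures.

Distance alone: 128 × (2.20/5.90)² = 128 × 0.1390 = 17.79 mR/h.
Shield: 3.60/2.23 = 1.614 half-value layers → attenuation 2^(−1.614) = 0.3267.
Combined: 17.79 × 0.3267 = 5.812 mR/h.

5.81 mR/h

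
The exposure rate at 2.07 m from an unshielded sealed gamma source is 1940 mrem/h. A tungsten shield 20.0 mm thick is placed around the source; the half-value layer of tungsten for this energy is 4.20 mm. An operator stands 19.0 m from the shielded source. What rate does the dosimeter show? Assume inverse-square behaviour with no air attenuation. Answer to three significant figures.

Distance alone: 1940 × (2.07/19.0)² = 1940 × 0.01187 = 23.03 mrem/h.
Shield: 20.0/4.20 = 4.762 half-value layers → attenuation 2^(−4.762) = 0.03685.
Combined: 23.03 × 0.03685 = 0.8487 mrem/h.

0.849 mrem/h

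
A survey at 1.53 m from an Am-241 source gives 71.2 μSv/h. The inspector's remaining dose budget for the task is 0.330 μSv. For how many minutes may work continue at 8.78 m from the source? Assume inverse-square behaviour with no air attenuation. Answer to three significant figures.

9.16 min

Intensity scales as (d₁/d₂)², so rate at 8.78 m:
(1.53/8.78)² = 0.03037, so 71.2 × 0.03037 = 2.162 μSv/h.
Stay time = 0.330 μSv ÷ 2.162 μSv/h = 0.1526 h = 9.156 min.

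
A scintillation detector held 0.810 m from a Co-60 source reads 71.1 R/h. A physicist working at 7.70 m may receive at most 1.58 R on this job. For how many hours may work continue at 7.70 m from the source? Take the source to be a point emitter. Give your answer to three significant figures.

2.01 h

Since intensity falls as 1/r², rate at 7.70 m:
71.1 × (0.810/7.70)² = 71.1 × 0.01107 = 0.7871 R/h.
Stay time = 1.58 R ÷ 0.7871 R/h = 2.007 h.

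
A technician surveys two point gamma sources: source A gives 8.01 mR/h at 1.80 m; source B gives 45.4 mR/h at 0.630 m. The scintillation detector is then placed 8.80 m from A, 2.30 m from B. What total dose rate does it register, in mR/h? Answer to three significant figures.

By superposition, sum each source's inverse-square contribution:
A: 8.01 × (1.80/8.80)² = 0.3351 mR/h
B: 45.4 × (0.630/2.30)² = 3.406 mR/h
Total = 0.3351 + 3.406 = 3.741 mR/h.

3.74 mR/h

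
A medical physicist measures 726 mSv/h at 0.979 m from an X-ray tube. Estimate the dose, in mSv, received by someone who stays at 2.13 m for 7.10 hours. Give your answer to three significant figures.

1090 mSv

By the inverse-square law, rate at 2.13 m:
726 × (0.979/2.13)² = 726 × 0.2113 = 153.4 mSv/h.
Dose = rate × time = 153.4 mSv/h × 7.100 h = 1089 mSv.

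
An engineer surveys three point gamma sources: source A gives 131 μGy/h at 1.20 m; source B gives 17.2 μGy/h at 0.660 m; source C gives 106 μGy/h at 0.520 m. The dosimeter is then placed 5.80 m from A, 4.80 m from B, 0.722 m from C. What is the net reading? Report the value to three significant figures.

60.9 μGy/h

Each source contributes Iᵢ·(dᵢ/rᵢ)²; contributions add.
A: 131 × (1.20/5.80)² = 5.608 μGy/h
B: 17.2 × (0.660/4.80)² = 0.3252 μGy/h
C: 106 × (0.520/0.722)² = 54.98 μGy/h
Total = 5.608 + 0.3252 + 54.98 = 60.91 μGy/h.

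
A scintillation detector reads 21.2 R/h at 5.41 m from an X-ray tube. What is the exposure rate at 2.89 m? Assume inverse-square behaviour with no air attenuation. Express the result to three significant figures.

74.3 R/h

By the inverse-square law, the rate at 2.89 m is
(5.41/2.89)² = 3.504, so 21.2 × 3.504 = 74.28 R/h.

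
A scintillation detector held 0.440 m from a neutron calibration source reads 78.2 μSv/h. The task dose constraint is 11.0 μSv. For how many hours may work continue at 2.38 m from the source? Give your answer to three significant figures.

Intensity scales as (d₁/d₂)², so rate at 2.38 m:
(0.440/2.38)² = 0.03418, so 78.2 × 0.03418 = 2.673 μSv/h.
Stay time = 11.0 μSv ÷ 2.673 μSv/h = 4.115 h.

4.12 h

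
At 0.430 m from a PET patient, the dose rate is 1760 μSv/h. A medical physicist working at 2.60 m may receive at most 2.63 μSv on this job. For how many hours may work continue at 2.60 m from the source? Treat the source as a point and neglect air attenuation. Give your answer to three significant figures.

Using I₁d₁² = I₂d₂², rate at 2.60 m:
1760 × (0.430/2.60)² = 1760 × 0.02735 = 48.14 μSv/h.
Stay time = 2.63 μSv ÷ 48.14 μSv/h = 0.05463 h.

0.0546 h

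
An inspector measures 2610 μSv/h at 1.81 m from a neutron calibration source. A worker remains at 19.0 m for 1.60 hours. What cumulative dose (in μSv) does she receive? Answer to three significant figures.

37.9 μSv

By the inverse-square law, rate at 19.0 m:
(1.81/19.0)² = 0.009075, so 2610 × 0.009075 = 23.69 μSv/h.
Dose = rate × time = 23.69 μSv/h × 1.600 h = 37.90 μSv.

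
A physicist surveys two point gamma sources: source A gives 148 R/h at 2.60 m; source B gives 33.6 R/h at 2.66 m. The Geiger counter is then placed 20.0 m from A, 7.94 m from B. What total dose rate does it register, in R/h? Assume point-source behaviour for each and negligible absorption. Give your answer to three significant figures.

By superposition, sum each source's inverse-square contribution:
A: 148 × (2.60/20.0)² = 2.501 R/h
B: 33.6 × (2.66/7.94)² = 3.771 R/h
Total = 2.501 + 3.771 = 6.272 R/h.

6.27 R/h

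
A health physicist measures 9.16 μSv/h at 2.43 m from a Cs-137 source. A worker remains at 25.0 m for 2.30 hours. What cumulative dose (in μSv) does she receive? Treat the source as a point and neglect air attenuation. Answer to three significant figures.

0.199 μSv

Applying the 1/r² law, rate at 25.0 m:
(2.43/25.0)² = 0.009448, so 9.16 × 0.009448 = 0.08654 μSv/h.
Dose = rate × time = 0.08654 μSv/h × 2.300 h = 0.1990 μSv.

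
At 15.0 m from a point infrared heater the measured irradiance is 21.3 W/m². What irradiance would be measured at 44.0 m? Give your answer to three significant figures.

Since intensity falls as 1/r², scaling from 15.0 m to 44.0 m:
21.3 × (15.0/44.0)² = 21.3 × 0.1162 = 2.475 W/m².

2.48 W/m²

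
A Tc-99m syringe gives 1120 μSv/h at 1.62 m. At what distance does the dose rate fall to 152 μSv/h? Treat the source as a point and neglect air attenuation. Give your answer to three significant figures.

Since intensity falls as 1/r², d₂ = d₁·√(I₁/I₂).
I₁/I₂ = 1120/152 = 7.368, so d₂ = 1.62 × √7.368 = 4.397 m.

4.40 m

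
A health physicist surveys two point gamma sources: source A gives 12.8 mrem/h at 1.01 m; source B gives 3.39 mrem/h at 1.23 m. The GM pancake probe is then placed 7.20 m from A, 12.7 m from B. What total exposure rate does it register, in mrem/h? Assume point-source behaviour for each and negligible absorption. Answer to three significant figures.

0.284 mrem/h

Each source contributes Iᵢ·(dᵢ/rᵢ)²; contributions add.
A: 12.8 × (1.01/7.20)² = 0.2519 mrem/h
B: 3.39 × (1.23/12.7)² = 0.03180 mrem/h
Total = 0.2519 + 0.03180 = 0.2837 mrem/h.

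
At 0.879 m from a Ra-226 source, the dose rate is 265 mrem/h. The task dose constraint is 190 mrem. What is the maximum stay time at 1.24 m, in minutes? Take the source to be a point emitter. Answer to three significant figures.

Since intensity falls as 1/r², rate at 1.24 m:
265 × (0.879/1.24)² = 265 × 0.5025 = 133.2 mrem/h.
Stay time = 190 mrem ÷ 133.2 mrem/h = 1.426 h = 85.56 min.

85.6 min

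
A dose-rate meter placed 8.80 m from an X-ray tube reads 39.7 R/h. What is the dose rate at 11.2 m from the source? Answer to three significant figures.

24.5 R/h

Intensity scales as (d₁/d₂)², so scaling from 8.80 m to 11.2 m:
(8.80/11.2)² = 0.6173, so 39.7 × 0.6173 = 24.51 R/h.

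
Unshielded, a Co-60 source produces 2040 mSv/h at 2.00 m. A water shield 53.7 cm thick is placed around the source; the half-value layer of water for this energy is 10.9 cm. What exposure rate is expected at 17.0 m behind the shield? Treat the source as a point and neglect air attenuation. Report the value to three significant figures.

Distance alone: (2.00/17.0)² = 0.01384, so 2040 × 0.01384 = 28.23 mSv/h.
Shield: 53.7/10.9 = 4.927 half-value layers → attenuation 2^(−4.927) = 0.03287.
Combined: 28.23 × 0.03287 = 0.9279 mSv/h.

0.928 mSv/h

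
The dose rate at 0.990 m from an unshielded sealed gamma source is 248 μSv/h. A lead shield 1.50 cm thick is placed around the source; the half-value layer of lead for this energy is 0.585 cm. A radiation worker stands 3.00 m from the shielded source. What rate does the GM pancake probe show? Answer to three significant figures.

4.57 μSv/h

Distance alone: (0.990/3.00)² = 0.1089, so 248 × 0.1089 = 27.01 μSv/h.
Shield: 1.50/0.585 = 2.564 half-value layers → attenuation 2^(−2.564) = 0.1691.
Combined: 27.01 × 0.1691 = 4.567 μSv/h.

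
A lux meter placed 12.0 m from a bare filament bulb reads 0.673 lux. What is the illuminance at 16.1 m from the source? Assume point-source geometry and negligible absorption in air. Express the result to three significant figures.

Since intensity falls as 1/r², scaling from 12.0 m to 16.1 m:
(12.0/16.1)² = 0.5555, so 0.673 × 0.5555 = 0.3739 lux.

0.374 lux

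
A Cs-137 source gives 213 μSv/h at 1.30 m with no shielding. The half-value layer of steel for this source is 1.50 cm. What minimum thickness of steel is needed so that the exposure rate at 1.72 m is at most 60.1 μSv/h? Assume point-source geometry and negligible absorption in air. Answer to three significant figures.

At 1.72 m, distance alone gives (1.30/1.72)² = 0.5713, so 213 × 0.5713 = 121.7 μSv/h.
Further attenuation needed: 121.7/60.1 = 2.025.
n = log₂(2.025) = 1.018 half-value layers.
Thickness = 1.018 × 1.50 cm = 1.527 cm.

1.53 cm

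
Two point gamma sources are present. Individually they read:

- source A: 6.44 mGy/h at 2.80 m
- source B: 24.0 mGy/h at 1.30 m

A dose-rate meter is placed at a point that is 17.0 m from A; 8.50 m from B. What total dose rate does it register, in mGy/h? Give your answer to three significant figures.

Each source contributes Iᵢ·(dᵢ/rᵢ)²; contributions add.
A: 6.44 × (2.80/17.0)² = 0.1747 mGy/h
B: 24.0 × (1.30/8.50)² = 0.5614 mGy/h
Total = 0.1747 + 0.5614 = 0.7361 mGy/h.

0.736 mGy/h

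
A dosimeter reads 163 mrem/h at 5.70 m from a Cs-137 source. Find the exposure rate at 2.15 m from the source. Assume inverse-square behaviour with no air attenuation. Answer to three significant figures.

Since intensity falls as 1/r², the rate at 2.15 m is
163 × (5.70/2.15)² = 163 × 7.029 = 1146 mrem/h.

1150 mrem/h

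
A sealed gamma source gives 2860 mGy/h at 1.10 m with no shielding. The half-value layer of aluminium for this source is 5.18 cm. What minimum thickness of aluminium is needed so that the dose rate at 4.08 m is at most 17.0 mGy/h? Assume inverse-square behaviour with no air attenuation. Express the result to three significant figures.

18.7 cm

At 4.08 m, distance alone gives 2860 × (1.10/4.08)² = 2860 × 0.07269 = 207.9 mGy/h.
Further attenuation needed: 207.9/17.0 = 12.23.
n = log₂(12.23) = 3.612 half-value layers.
Thickness = 3.612 × 5.18 cm = 18.71 cm.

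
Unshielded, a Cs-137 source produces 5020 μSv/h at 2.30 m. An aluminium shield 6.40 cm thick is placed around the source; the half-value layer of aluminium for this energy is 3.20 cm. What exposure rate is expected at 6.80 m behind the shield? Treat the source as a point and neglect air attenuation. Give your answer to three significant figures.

144 μSv/h

Distance alone: (2.30/6.80)² = 0.1144, so 5020 × 0.1144 = 574.3 μSv/h.
Shield: 6.40/3.20 = 2.000 half-value layers → attenuation 2^(−2.000) = 0.2500.
Combined: 574.3 × 0.2500 = 143.6 μSv/h.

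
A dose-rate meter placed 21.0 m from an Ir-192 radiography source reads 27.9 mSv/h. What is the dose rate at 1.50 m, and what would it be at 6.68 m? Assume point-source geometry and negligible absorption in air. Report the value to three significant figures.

5470 mSv/h; 276 mSv/h

Using I₁d₁² = I₂d₂²,
At 1.50 m: 27.9 × (21.0/1.50)² = 27.9 × 196.0 = 5468 mSv/h
At 6.68 m: (1.50/6.68)² = 0.05042, so 5468 × 0.05042 = 275.7 mSv/h.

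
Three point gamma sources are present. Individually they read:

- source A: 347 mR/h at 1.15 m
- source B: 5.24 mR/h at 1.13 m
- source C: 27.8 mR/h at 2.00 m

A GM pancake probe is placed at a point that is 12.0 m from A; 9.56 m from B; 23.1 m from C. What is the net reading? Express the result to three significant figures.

Each source contributes Iᵢ·(dᵢ/rᵢ)²; contributions add.
A: 347 × (1.15/12.0)² = 3.187 mR/h
B: 5.24 × (1.13/9.56)² = 0.07321 mR/h
C: 27.8 × (2.00/23.1)² = 0.2084 mR/h
Total = 3.187 + 0.07321 + 0.2084 = 3.469 mR/h.

3.47 mR/h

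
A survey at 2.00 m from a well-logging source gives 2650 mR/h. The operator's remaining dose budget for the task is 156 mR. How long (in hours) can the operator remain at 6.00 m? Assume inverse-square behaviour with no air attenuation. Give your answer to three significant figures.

0.530 h

Using I₁d₁² = I₂d₂², rate at 6.00 m:
2650 × (2.00/6.00)² = 2650 × 0.1111 = 294.4 mR/h.
Stay time = 156 mR ÷ 294.4 mR/h = 0.5299 h.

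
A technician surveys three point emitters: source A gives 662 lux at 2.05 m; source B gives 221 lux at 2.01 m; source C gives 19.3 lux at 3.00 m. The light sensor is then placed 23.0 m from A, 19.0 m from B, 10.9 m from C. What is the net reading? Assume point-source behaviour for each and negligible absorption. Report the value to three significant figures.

By superposition, sum each source's inverse-square contribution:
A: 662 × (2.05/23.0)² = 5.259 lux
B: 221 × (2.01/19.0)² = 2.473 lux
C: 19.3 × (3.00/10.9)² = 1.462 lux
Total = 5.259 + 2.473 + 1.462 = 9.194 lux.

9.19 lux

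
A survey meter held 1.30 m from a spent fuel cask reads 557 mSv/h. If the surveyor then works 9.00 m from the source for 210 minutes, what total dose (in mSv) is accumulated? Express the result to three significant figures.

Since intensity falls as 1/r², rate at 9.00 m:
(1.30/9.00)² = 0.02086, so 557 × 0.02086 = 11.62 mSv/h.
Dose = rate × time = 11.62 mSv/h × 3.500 h = 40.67 mSv.

40.7 mSv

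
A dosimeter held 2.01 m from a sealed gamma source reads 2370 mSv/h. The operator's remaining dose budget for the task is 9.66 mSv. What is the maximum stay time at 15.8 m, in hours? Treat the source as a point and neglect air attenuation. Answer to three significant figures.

Applying the 1/r² law, rate at 15.8 m:
2370 × (2.01/15.8)² = 2370 × 0.01618 = 38.35 mSv/h.
Stay time = 9.66 mSv ÷ 38.35 mSv/h = 0.2519 h.

0.252 h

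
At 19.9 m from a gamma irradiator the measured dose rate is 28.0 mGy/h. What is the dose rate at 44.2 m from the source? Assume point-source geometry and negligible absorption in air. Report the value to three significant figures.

5.68 mGy/h

Since intensity falls as 1/r², scaling from 19.9 m to 44.2 m:
(19.9/44.2)² = 0.2027, so 28.0 × 0.2027 = 5.676 mGy/h.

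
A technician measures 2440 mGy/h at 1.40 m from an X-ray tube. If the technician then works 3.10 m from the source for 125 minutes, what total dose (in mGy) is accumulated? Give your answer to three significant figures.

Applying the 1/r² law, rate at 3.10 m:
(1.40/3.10)² = 0.2040, so 2440 × 0.2040 = 497.8 mGy/h.
Dose = rate × time = 497.8 mGy/h × 2.083 h = 1037 mGy.

1040 mGy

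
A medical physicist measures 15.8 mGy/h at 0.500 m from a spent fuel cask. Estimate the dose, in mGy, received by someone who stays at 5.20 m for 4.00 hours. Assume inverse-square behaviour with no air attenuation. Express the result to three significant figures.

0.584 mGy

By the inverse-square law, rate at 5.20 m:
(0.500/5.20)² = 0.009246, so 15.8 × 0.009246 = 0.1461 mGy/h.
Dose = rate × time = 0.1461 mGy/h × 4.000 h = 0.5844 mGy.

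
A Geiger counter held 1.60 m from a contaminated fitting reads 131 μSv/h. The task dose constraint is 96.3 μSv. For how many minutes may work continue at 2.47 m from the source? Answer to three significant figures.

105 min

Applying the 1/r² law, rate at 2.47 m:
(1.60/2.47)² = 0.4196, so 131 × 0.4196 = 54.97 μSv/h.
Stay time = 96.3 μSv ÷ 54.97 μSv/h = 1.752 h = 105.1 min.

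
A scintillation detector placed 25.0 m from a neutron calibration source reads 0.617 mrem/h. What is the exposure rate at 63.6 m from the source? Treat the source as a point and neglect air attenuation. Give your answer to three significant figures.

0.0953 mrem/h

Intensity scales as (d₁/d₂)², so scaling from 25.0 m to 63.6 m:
0.617 × (25.0/63.6)² = 0.617 × 0.1545 = 0.09533 mrem/h.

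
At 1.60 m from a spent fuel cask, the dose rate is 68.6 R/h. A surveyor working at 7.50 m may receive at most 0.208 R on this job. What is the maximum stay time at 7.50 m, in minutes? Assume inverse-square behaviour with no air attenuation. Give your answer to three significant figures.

4.00 min

Using I₁d₁² = I₂d₂², rate at 7.50 m:
68.6 × (1.60/7.50)² = 68.6 × 0.04551 = 3.122 R/h.
Stay time = 0.208 R ÷ 3.122 R/h = 0.06662 h = 3.997 min.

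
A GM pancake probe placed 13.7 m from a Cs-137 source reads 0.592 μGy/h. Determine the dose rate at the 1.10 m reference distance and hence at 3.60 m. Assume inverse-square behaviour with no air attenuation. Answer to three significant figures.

Applying the 1/r² law,
At 1.10 m: 0.592 × (13.7/1.10)² = 0.592 × 155.1 = 91.82 μGy/h
At 3.60 m: 91.82 × (1.10/3.60)² = 91.82 × 0.09336 = 8.572 μGy/h.

91.8 μGy/h; 8.57 μGy/h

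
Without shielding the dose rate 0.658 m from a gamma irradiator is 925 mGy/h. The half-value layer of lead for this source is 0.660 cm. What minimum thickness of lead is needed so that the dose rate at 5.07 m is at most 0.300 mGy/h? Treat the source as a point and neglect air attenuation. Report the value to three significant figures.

At 5.07 m, distance alone gives (0.658/5.07)² = 0.01684, so 925 × 0.01684 = 15.58 mGy/h.
Further attenuation needed: 15.58/0.300 = 51.93.
n = log₂(51.93) = 5.698 half-value layers.
Thickness = 5.698 × 0.660 cm = 3.761 cm.

3.76 cm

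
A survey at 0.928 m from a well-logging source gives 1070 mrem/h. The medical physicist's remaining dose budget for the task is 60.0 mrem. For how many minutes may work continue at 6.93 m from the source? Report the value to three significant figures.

By the inverse-square law, rate at 6.93 m:
1070 × (0.928/6.93)² = 1070 × 0.01793 = 19.19 mrem/h.
Stay time = 60.0 mrem ÷ 19.19 mrem/h = 3.127 h = 187.6 min.

188 min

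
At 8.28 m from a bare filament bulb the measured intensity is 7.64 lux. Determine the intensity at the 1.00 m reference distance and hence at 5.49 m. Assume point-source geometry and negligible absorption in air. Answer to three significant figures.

524 lux; 17.4 lux

Since intensity falls as 1/r²,
At 1.00 m: (8.28/1.00)² = 68.56, so 7.64 × 68.56 = 523.8 lux
At 5.49 m: (1.00/5.49)² = 0.03318, so 523.8 × 0.03318 = 17.38 lux.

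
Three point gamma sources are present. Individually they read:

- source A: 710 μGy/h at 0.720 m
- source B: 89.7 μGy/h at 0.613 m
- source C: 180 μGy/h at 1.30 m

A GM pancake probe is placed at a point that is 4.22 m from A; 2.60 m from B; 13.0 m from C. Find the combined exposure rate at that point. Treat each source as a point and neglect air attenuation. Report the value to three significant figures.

By superposition, sum each source's inverse-square contribution:
A: 710 × (0.720/4.22)² = 20.67 μGy/h
B: 89.7 × (0.613/2.60)² = 4.986 μGy/h
C: 180 × (1.30/13.0)² = 1.800 μGy/h
Total = 20.67 + 4.986 + 1.800 = 27.46 μGy/h.

27.5 μGy/h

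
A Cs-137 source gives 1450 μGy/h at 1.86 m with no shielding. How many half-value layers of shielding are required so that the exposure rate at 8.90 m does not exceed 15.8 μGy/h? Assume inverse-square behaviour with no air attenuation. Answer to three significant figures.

2.00 half-value layers

At 8.90 m, distance alone gives (1.86/8.90)² = 0.04368, so 1450 × 0.04368 = 63.34 μGy/h.
Further attenuation needed: 63.34/15.8 = 4.009.
n = log₂(4.009) = 2.003 half-value layers.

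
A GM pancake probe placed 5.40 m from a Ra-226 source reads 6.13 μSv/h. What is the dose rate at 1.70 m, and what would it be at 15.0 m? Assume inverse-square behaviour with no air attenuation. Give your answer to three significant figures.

61.9 μSv/h; 0.794 μSv/h

Using I₁d₁² = I₂d₂²,
At 1.70 m: 6.13 × (5.40/1.70)² = 6.13 × 10.09 = 61.85 μSv/h
At 15.0 m: (1.70/15.0)² = 0.01284, so 61.85 × 0.01284 = 0.7942 μSv/h.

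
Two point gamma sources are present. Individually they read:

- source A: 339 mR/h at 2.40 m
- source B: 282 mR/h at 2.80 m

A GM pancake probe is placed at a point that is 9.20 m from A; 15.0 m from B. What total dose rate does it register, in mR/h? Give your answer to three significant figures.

By superposition, sum each source's inverse-square contribution:
A: 339 × (2.40/9.20)² = 23.07 mR/h
B: 282 × (2.80/15.0)² = 9.826 mR/h
Total = 23.07 + 9.826 = 32.90 mR/h.

32.9 mR/h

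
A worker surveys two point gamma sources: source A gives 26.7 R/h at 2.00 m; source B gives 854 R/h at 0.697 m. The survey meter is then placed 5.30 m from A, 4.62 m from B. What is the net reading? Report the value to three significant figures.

By superposition, sum each source's inverse-square contribution:
A: 26.7 × (2.00/5.30)² = 3.802 R/h
B: 854 × (0.697/4.62)² = 19.44 R/h
Total = 3.802 + 19.44 = 23.24 R/h.

23.2 R/h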